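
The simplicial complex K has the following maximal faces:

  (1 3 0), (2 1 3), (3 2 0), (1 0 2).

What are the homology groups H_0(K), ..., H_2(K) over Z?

H_0 = Z,  H_1 = 0,  H_2 = Z.

Order the vertices as 0 < 1 < 2 < 3. Listing each simplex with vertices in this order, K has dimension 2 with simplices:

  0-simplices (4): [0], [1], [2], [3]
  1-simplices (6): [0,1], [0,2], [0,3], [1,2], [1,3], [2,3]
  2-simplices (4): [0,1,2], [0,1,3], [0,2,3], [1,2,3]

Hence C_0 ≅ Z^4, C_1 ≅ Z^6, C_2 ≅ Z^4.

Boundary ∂_1: C_1 → C_0 is given by ∂[p,q] = [q] − [p]. For instance
  ∂[1,3] = [3] − [1].
The 4×6 boundary matrix has rank 3 and Smith normal form diag(1,1,1).

∂_2: C_2 → C_1 maps a triangle to the signed sum of its edges. For instance
  ∂[0,1,3] = [1,3] − [0,3] + [0,1],
  ∂[0,2,3] = [2,3] − [0,3] + [0,2].
The resulting 6×4 matrix has rank 3, and its Smith normal form has invariant factors (1,1,1).

Computing H_k = (kernel of ∂_k) / (image of ∂_{k+1}):

  H_0: rank C_0 − rank ∂_1 = 4 − 3 = 1, and the invariant factors of ∂_1 are all 1, so H_0 ≅ Z.
  H_1: rank ker ∂_1 − rank ∂_2 = (6 − 3) − 3 = 0, and the invariant factors of ∂_2 are all 1, so H_1 ≅ 0.
  H_2: rank ker ∂_2 − rank ∂_3 = (4 − 3) − 0 = 1, and there is no ∂_3, so H_2 ≅ Z.

As a check, the Euler characteristic is 4 − 6 + 4 = 2, which agrees with 1 − 0 + 1 = 2.
(K is a triangulation of the 2-sphere S^2.)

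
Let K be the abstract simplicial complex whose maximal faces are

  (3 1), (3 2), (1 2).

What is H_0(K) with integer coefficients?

Fix the vertex order 1 < 2 < 3 and write every simplex with vertices in increasing order. Then dim K = 1 and the simplices of K are:

  0-simplices (3): [1], [2], [3]
  1-simplices (3): [1,2], [1,3], [2,3]

so the chain groups are C_0 ≅ Z^3, C_1 ≅ Z^3.

∂_1: C_1 → C_0 maps an edge to its endpoints' difference, ∂[p,q] = q − p.
The 3×3 boundary matrix has rank 2 and Smith normal form diag(1,1).

Computing H_k = (kernel of ∂_k) / (image of ∂_{k+1}):

  H_0: rank C_0 − rank ∂_1 = 3 − 2 = 1, and the invariant factors of ∂_1 are all 1, so H_0 = Z.

(K is a triangulation of the circle S^1.)

H_0 ≅ Z.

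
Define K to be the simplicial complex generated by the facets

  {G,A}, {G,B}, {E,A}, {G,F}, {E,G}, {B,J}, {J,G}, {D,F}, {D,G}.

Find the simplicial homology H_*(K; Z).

H_0 = Z,  H_1 = Z^3.

Order the vertices as A < B < D < E < F < G < J. Listing each simplex with vertices in this order, K has dimension 1 with simplices:

  0-simplices (7): A, B, D, E, F, G, J
  1-simplices (9): AE, AG, BG, BJ, DF, DG, EG, FG, GJ

Hence C_0 ≅ Z^7, C_1 ≅ Z^9.

The boundary map ∂_1: C_1 → C_0 is given by ∂[p,q] = [q] − [p].
The resulting 7×9 matrix has rank 6, and its Smith normal form has invariant factors (1,1,1,1,1,1).

Computing H_k = (kernel of ∂_k) / (image of ∂_{k+1}):

  H_0: rank C_0 − rank ∂_1 = 7 − 6 = 1, and the invariant factors of ∂_1 are all 1, so H_0 = Z.
  H_1: rank ker ∂_1 − rank ∂_2 = (9 − 6) − 0 = 3, and there is no ∂_2, so H_1 = Z^3.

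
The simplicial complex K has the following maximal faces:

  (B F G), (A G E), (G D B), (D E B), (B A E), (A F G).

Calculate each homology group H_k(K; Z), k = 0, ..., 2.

H_0 = Z,  H_1 = Z,  H_2 = 0.

Take the total order A < B < D < E < F < G on the vertex set. Then K (dimension 2) consists of the simplices:

  0-simplices (6): A, B, D, E, F, G
  1-simplices (12): AB, AE, AF, AG, BD, BE, BF, BG, DE, DG, EG, FG
  2-simplices (6): ABE, AEG, AFG, BDE, BDG, BFG

giving chain groups C_0 ≅ Z^6, C_1 ≅ Z^12, C_2 ≅ Z^6.

∂_1: C_1 → C_0 is given by ∂[p,q] = [q] − [p]. For instance
  ∂EG = G − E.
The 6×12 boundary matrix has rank 5 and Smith normal form diag(1,1,1,1,1).

The boundary map ∂_2: C_2 → C_1 acts by ∂[p,q,r] = [q,r] − [p,r] + [p,q]. For instance
  ∂BFG = FG − BG + BF,
  ∂AFG = FG − AG + AF.
This gives a 12×6 integer matrix of rank 6; reducing to Smith normal form yields diagonal entries (1,1,1,1,1,1).

Reading off H_k = ker ∂_k / im ∂_{k+1}:

  H_0: rank C_0 − rank ∂_1 = 6 − 5 = 1, and the invariant factors of ∂_1 are all 1, so H_0 ≅ Z.
  H_1: rank ker ∂_1 − rank ∂_2 = (12 − 5) − 6 = 1, and the invariant factors of ∂_2 are all 1, so H_1 ≅ Z.
  H_2: rank ker ∂_2 − rank ∂_3 = (6 − 6) − 0 = 0, and there is no ∂_3, so H_2 ≅ 0.

As a check, the Euler characteristic is 6 − 12 + 6 = 0, which agrees with 1 − 1 + 0 = 0.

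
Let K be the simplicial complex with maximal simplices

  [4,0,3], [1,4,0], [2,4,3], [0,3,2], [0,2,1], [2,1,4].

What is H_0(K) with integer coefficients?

H_0 ≅ Z.

K has 5 vertices, 9 edges, 6 triangles.
rank ∂_0 = 0, rank ∂_1 = 4 ⇒ b_0 = 5 − 0 − 4 = 1; all invariant factors of ∂_1 are 1 so no torsion. So H_0 = Z.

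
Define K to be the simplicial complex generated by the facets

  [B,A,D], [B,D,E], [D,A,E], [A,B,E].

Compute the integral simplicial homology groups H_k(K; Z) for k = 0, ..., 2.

H_0 ≅ Z,  H_1 = 0,  H_2 ≅ Z.

Order the vertices as A < B < D < E. Listing each simplex with vertices in this order, K has dimension 2 with simplices:

  0-simplices (4): A, B, D, E
  1-simplices (6): AB, AD, AE, BD, BE, DE
  2-simplices (4): ABD, ABE, ADE, BDE

giving chain groups C_0 ≅ Z^4, C_1 ≅ Z^6, C_2 ≅ Z^4.

∂_1: C_1 → C_0 is given by ∂[p,q] = [q] − [p]. For instance
  ∂AB = B − A.
The 4×6 boundary matrix has rank 3 and Smith normal form diag(1,1,1).

∂_2: C_2 → C_1 sends each 2-simplex [p,q,r] to [q,r] − [p,r] + [p,q]. For instance
  ∂ABD = BD − AD + AB,
  ∂BDE = DE − BE + BD.
This gives a 6×4 integer matrix of rank 3; reducing to Smith normal form yields diagonal entries (1,1,1).

Reading off H_k = ker ∂_k / im ∂_{k+1}:

  H_0: rank C_0 − rank ∂_1 = 4 − 3 = 1, and the invariant factors of ∂_1 are all 1, so H_0 = Z.
  H_1: rank ker ∂_1 − rank ∂_2 = (6 − 3) − 3 = 0, and the invariant factors of ∂_2 are all 1, so H_1 = 0.
  H_2: rank ker ∂_2 − rank ∂_3 = (4 − 3) − 0 = 1, and there is no ∂_3, so H_2 = Z.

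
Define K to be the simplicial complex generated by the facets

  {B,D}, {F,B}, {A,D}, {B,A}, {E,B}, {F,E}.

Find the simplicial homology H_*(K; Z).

H_0 = Z,  H_1 = Z^2.

K has 5 vertices, 6 edges.
rank ∂_0 = 0, rank ∂_1 = 4 ⇒ b_0 = 5 − 0 − 4 = 1; all invariant factors of ∂_1 are 1 so no torsion. So H_0 = Z.
rank ∂_1 = 4, rank ∂_2 = 0 ⇒ b_1 = 6 − 4 − 0 = 2. So H_1 = Z^2.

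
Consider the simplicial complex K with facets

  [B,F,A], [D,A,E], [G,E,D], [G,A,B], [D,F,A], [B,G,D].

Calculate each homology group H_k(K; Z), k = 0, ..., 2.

H_0 = Z,  H_1 = Z,  H_2 = 0.

Fix the vertex order A < B < D < E < F < G and write every simplex with vertices in increasing order. Then dim K = 2 and the simplices of K are:

  0-simplices (6): A, B, D, E, F, G
  1-simplices (12): AB, AD, AE, AF, AG, BD, BF, BG, DE, DF, DG, EG
  2-simplices (6): ABF, ABG, ADE, ADF, BDG, DEG

giving chain groups C_0 ≅ Z^6, C_1 ≅ Z^12, C_2 ≅ Z^6.

∂_1: C_1 → C_0 maps an edge to its endpoints' difference, ∂[p,q] = q − p.
As a 6×12 matrix over Z this has rank 5, with invariant factors (1,1,1,1,1).

The boundary map ∂_2: C_2 → C_1 maps a triangle to the signed sum of its edges. For instance
  ∂DEG = EG − DG + DE,
  ∂BDG = DG − BG + BD.
As a 12×6 matrix over Z this has rank 6, with invariant factors (1,1,1,1,1,1).

From H_k ≅ ker(∂_k) / im(∂_{k+1}) we obtain:

  H_0: rank C_0 − rank ∂_1 = 6 − 5 = 1, and the invariant factors of ∂_1 are all 1, so H_0 ≅ Z.
  H_1: rank ker ∂_1 − rank ∂_2 = (12 − 5) − 6 = 1, and the invariant factors of ∂_2 are all 1, so H_1 ≅ Z.
  H_2: rank ker ∂_2 − rank ∂_3 = (6 − 6) − 0 = 0, and there is no ∂_3, so H_2 ≅ 0.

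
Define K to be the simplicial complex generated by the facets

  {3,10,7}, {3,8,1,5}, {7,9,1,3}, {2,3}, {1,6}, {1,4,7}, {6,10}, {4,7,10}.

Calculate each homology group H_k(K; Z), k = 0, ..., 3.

H_0 = Z,  H_1 = Z,  H_2 = 0,  H_3 = 0.

We work with the vertex ordering 1 < 2 < 3 < 4 < 5 < 6 < 7 < 8 < 9 < 10. The simplices of K, each written with vertices in increasing order, are:

  0-simplices (10): [1], [2], [3], [4], [5], [6], [7], [8], [9], [10]
  1-simplices (19): [1,3], [1,4], [1,5], [1,6], [1,7], [1,8], [1,9], [2,3], [3,5], [3,7], [3,8], [3,9], [3,10], [4,7], [4,10], [5,8], [6,10], [7,9], [7,10]
  2-simplices (11): [1,3,5], [1,3,7], [1,3,8], [1,3,9], [1,4,7], [1,5,8], [1,7,9], [3,5,8], [3,7,9], [3,7,10], [4,7,10]
  3-simplices (2): [1,3,5,8], [1,3,7,9]

so the chain groups are C_0 ≅ Z^10, C_1 ≅ Z^19, C_2 ≅ Z^11, C_3 ≅ Z^2.

The boundary map ∂_1: C_1 → C_0 sends each edge [p,q] (with p < q) to q − p. For instance
  ∂[7,9] = [9] − [7].
The resulting 10×19 matrix has rank 9, and its Smith normal form has invariant factors (1,1,1,1,1,1,1,1,1).

Boundary ∂_2: C_2 → C_1 maps a triangle to the signed sum of its edges. For instance
  ∂[4,7,10] = [7,10] − [4,10] + [4,7],
  ∂[1,7,9] = [7,9] − [1,9] + [1,7].
The 19×11 boundary matrix has rank 9 and Smith normal form diag(1,1,1,1,1,1,1,1,1).

The boundary map ∂_3: C_3 → C_2 sends each 3-simplex σ to the alternating sum Σ_i (−1)^i (σ with its i-th vertex removed). For instance
  ∂[1,3,7,9] = [3,7,9] − [1,7,9] + [1,3,9] − [1,3,7],
  ∂[1,3,5,8] = [3,5,8] − [1,5,8] + [1,3,8] − [1,3,5].
The 11×2 boundary matrix has rank 2 and Smith normal form diag(1,1).

Reading off H_k = ker ∂_k / im ∂_{k+1}:

  H_0: rank C_0 − rank ∂_1 = 10 − 9 = 1, and the invariant factors of ∂_1 are all 1, so H_0 ≅ Z.
  H_1: rank ker ∂_1 − rank ∂_2 = (19 − 9) − 9 = 1, and the invariant factors of ∂_2 are all 1, so H_1 ≅ Z.
  H_2: rank ker ∂_2 − rank ∂_3 = (11 − 9) − 2 = 0, and the invariant factors of ∂_3 are all 1, so H_2 ≅ 0.
  H_3: rank ker ∂_3 − rank ∂_4 = (2 − 2) − 0 = 0, and there is no ∂_4, so H_3 ≅ 0.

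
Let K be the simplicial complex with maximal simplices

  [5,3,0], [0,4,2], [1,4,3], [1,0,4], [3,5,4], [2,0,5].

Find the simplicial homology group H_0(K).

H_0 ≅ Z.

Fix the vertex order 0 < 1 < 2 < 3 < 4 < 5 and write every simplex with vertices in increasing order. Then dim K = 2 and the simplices of K are:

  0-simplices (6): [0], [1], [2], [3], [4], [5]
  1-simplices (12): [0,1], [0,2], [0,3], [0,4], [0,5], [1,3], [1,4], [2,4], [2,5], [3,4], [3,5], [4,5]
  2-simplices (6): [0,1,4], [0,2,4], [0,2,5], [0,3,5], [1,3,4], [3,4,5]

so the chain groups are C_0 ≅ Z^6, C_1 ≅ Z^12, C_2 ≅ Z^6.

∂_1: C_1 → C_0 is given by ∂[p,q] = [q] − [p]. For instance
  ∂[1,3] = [3] − [1].
The 6×12 boundary matrix has rank 5 and Smith normal form diag(1,1,1,1,1).

The boundary map ∂_2: C_2 → C_1 sends each 2-simplex [p,q,r] to [q,r] − [p,r] + [p,q]. For instance
  ∂[0,2,5] = [2,5] − [0,5] + [0,2],
  ∂[0,3,5] = [3,5] − [0,5] + [0,3].
As a 12×6 matrix over Z this has rank 6, with invariant factors (1,1,1,1,1,1).

Reading off H_k = ker ∂_k / im ∂_{k+1}:

  H_0: rank C_0 − rank ∂_1 = 6 − 5 = 1, and the invariant factors of ∂_1 are all 1, so H_0 ≅ Z.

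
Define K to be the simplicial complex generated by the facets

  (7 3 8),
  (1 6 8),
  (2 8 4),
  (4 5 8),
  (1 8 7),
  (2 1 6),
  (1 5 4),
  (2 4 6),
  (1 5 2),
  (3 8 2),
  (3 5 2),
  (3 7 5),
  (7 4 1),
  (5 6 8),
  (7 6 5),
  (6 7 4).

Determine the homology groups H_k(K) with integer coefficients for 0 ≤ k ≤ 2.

H_0 ≅ Z,  H_1 ≅ Z^2,  H_2 ≅ Z.

We work with the vertex ordering 1 < 2 < 3 < 4 < 5 < 6 < 7 < 8. The simplices of K, each written with vertices in increasing order, are:

  0-simplices (8): [1], [2], [3], [4], [5], [6], [7], [8]
  1-simplices (24): (24 of them)
  2-simplices (16): [1,2,5], [1,2,6], [1,4,5], [1,4,7], [1,6,8], [1,7,8], [2,3,5], [2,3,8], [2,4,6], [2,4,8], [3,5,7], [3,7,8], [4,5,8], [4,6,7], [5,6,7], [5,6,8]

Hence C_0 ≅ Z^8, C_1 ≅ Z^24, C_2 ≅ Z^16.

Boundary ∂_1: C_1 → C_0 sends each edge [p,q] (with p < q) to q − p.
The resulting 8×24 matrix has rank 7, and its Smith normal form has invariant factors (1,1,1,1,1,1,1).

Boundary ∂_2: C_2 → C_1 acts by ∂[p,q,r] = [q,r] − [p,r] + [p,q]. For instance
  ∂[4,6,7] = [6,7] − [4,7] + [4,6],
  ∂[1,7,8] = [7,8] − [1,8] + [1,7].
As a 24×16 matrix over Z this has rank 15, with invariant factors (1,1,1,1,1,1,1,1,1,1,1,1,1,1,1).

Reading off H_k = ker ∂_k / im ∂_{k+1}:

  H_0: rank C_0 − rank ∂_1 = 8 − 7 = 1, and the invariant factors of ∂_1 are all 1, so H_0 = Z.
  H_1: rank ker ∂_1 − rank ∂_2 = (24 − 7) − 15 = 2, and the invariant factors of ∂_2 are all 1, so H_1 = Z^2.
  H_2: rank ker ∂_2 − rank ∂_3 = (16 − 15) − 0 = 1, and there is no ∂_3, so H_2 = Z.

As a check, the Euler characteristic is 8 − 24 + 16 = 0, which agrees with 1 − 2 + 1 = 0.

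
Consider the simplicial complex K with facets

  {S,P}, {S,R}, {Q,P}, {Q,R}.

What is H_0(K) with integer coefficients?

H_0 = Z.

We work with the vertex ordering P < Q < R < S. The simplices of K, each written with vertices in increasing order, are:

  0-simplices (4): P, Q, R, S
  1-simplices (4): PQ, PS, QR, RS

Hence C_0 ≅ Z^4, C_1 ≅ Z^4.

∂_1: C_1 → C_0 maps an edge to its endpoints' difference, ∂[p,q] = q − p. For instance
  ∂PQ = Q − P.
This gives a 4×4 integer matrix of rank 3; reducing to Smith normal form yields diagonal entries (1,1,1).

From H_k ≅ ker(∂_k) / im(∂_{k+1}) we obtain:

  H_0: rank C_0 − rank ∂_1 = 4 − 3 = 1, and the invariant factors of ∂_1 are all 1, so H_0 ≅ Z.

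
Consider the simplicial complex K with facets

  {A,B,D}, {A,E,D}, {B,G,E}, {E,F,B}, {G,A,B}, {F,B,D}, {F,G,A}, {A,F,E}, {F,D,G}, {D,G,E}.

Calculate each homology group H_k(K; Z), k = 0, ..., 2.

Take the total order A < B < D < E < F < G on the vertex set. Then K (dimension 2) consists of the simplices:

  0-simplices (6): A, B, D, E, F, G
  1-simplices (15): AB, AD, AE, AF, AG, BD, BE, BF, BG, DE, DF, DG, EF, EG, FG
  2-simplices (10): ABD, ABG, ADE, AEF, AFG, BDF, BEF, BEG, DEG, DFG

giving chain groups C_0 ≅ Z^6, C_1 ≅ Z^15, C_2 ≅ Z^10.

∂_1: C_1 → C_0 sends each edge [p,q] (with p < q) to q − p. For instance
  ∂AB = B − A.
The 6×15 boundary matrix has rank 5 and Smith normal form diag(1,1,1,1,1).

∂_2: C_2 → C_1 maps a triangle to the signed sum of its edges. For instance
  ∂DEG = EG − DG + DE,
  ∂ABD = BD − AD + AB.
The resulting 15×10 matrix has rank 10, and its Smith normal form has invariant factors (1,1,1,1,1,1,1,1,1,2).

Reading off H_k = ker ∂_k / im ∂_{k+1}:

  H_0: rank C_0 − rank ∂_1 = 6 − 5 = 1, and the invariant factors of ∂_1 are all 1, so H_0 = Z.
  H_1: rank ker ∂_1 − rank ∂_2 = (15 − 5) − 10 = 0, and ∂_2 has invariant factor 2 > 1, so H_1 = Z/2.
  H_2: rank ker ∂_2 − rank ∂_3 = (10 − 10) − 0 = 0, and there is no ∂_3, so H_2 = 0.

(K is a triangulation of the real projective plane RP^2.)

H_0 = Z,  H_1 = Z/2,  H_2 = 0.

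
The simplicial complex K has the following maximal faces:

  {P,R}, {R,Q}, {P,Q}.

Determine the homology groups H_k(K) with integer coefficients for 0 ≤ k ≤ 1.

H_0 ≅ Z,  H_1 ≅ Z.

K has 3 vertices, 3 edges.
rank ∂_0 = 0, rank ∂_1 = 2 ⇒ b_0 = 3 − 0 − 2 = 1; all invariant factors of ∂_1 are 1 so no torsion. So H_0 ≅ Z.
rank ∂_1 = 2, rank ∂_2 = 0 ⇒ b_1 = 3 − 2 − 0 = 1. So H_1 ≅ Z.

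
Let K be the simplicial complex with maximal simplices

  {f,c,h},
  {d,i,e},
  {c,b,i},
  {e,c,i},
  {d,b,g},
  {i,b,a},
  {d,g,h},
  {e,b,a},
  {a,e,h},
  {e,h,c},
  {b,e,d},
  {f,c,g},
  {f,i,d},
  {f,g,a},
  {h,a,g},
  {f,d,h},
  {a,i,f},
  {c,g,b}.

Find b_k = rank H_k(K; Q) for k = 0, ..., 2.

Order the vertices as a < b < c < d < e < f < g < h < i. Listing each simplex with vertices in this order, K has dimension 2 with simplices:

  0-simplices (9): a, b, c, d, e, f, g, h, i
  1-simplices (27): ab, ae, af, ag, ah, ai, bc, bd, be, bg, bi, ce, cf, cg, ch, ci, de, df, dg, dh, di, eh, ei, fg, fh, fi, gh
  2-simplices (18): abe, abi, aeh, afg, afi, agh, bcg, bci, bde, bdg, ceh, cei, cfg, cfh, dei, dfh, dfi, dgh

so the chain groups are C_0 ≅ Z^9, C_1 ≅ Z^27, C_2 ≅ Z^18.

The boundary map ∂_1: C_1 → C_0 sends each edge [p,q] (with p < q) to q − p. For instance
  ∂fg = g − f.
As a 9×27 matrix over Z this has rank 8, with invariant factors (1,1,1,1,1,1,1,1).

Boundary ∂_2: C_2 → C_1 acts by ∂[p,q,r] = [q,r] − [p,r] + [p,q]. For instance
  ∂bdg = dg − bg + bd,
  ∂afi = fi − ai + af.
This gives a 27×18 integer matrix of rank 18; reducing to Smith normal form yields diagonal entries (1,1,1,1,1,1,1,1,1,1,1,1,1,1,1,1,1,2).

Computing H_k = (kernel of ∂_k) / (image of ∂_{k+1}):

  H_0: rank C_0 − rank ∂_1 = 9 − 8 = 1, and the invariant factors of ∂_1 are all 1, so H_0 = Z.
  H_1: rank ker ∂_1 − rank ∂_2 = (27 − 8) − 18 = 1, and ∂_2 has invariant factor 2 > 1, so H_1 = Z ⊕ Z/2.
  H_2: rank ker ∂_2 − rank ∂_3 = (18 − 18) − 0 = 0, and there is no ∂_3, so H_2 = 0.

Hence the Betti numbers are b_0 = 1, b_1 = 1, b_2 = 0.

b_0 = 1, b_1 = 1, b_2 = 0.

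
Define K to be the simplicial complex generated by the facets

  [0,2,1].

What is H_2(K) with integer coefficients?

Take the total order 0 < 1 < 2 on the vertex set. Then K (dimension 2) consists of the simplices:

  0-simplices (3): [0], [1], [2]
  1-simplices (3): [0,1], [0,2], [1,2]
  2-simplices (1): [0,1,2]

so the chain groups are C_0 ≅ Z^3, C_1 ≅ Z^3, C_2 ≅ Z^1.

∂_1: C_1 → C_0 is given by ∂[p,q] = [q] − [p].
This gives a 3×3 integer matrix of rank 2; reducing to Smith normal form yields diagonal entries (1,1).

∂_2: C_2 → C_1 sends each 2-simplex [p,q,r] to [q,r] − [p,r] + [p,q]. For instance
  ∂[0,1,2] = [1,2] − [0,2] + [0,1].
The resulting 3×1 matrix has rank 1, and its Smith normal form has invariant factors (1).

Now H_k = ker ∂_k / im ∂_{k+1}, so:

  H_2: rank ker ∂_2 − rank ∂_3 = (1 − 1) − 0 = 0, and there is no ∂_3, so H_2 = 0.

H_2 ≅ 0.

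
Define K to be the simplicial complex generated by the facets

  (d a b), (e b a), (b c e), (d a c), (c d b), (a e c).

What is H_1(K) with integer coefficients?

H_1 ≅ 0.

Order the vertices as a < b < c < d < e. Listing each simplex with vertices in this order, K has dimension 2 with simplices:

  0-simplices (5): a, b, c, d, e
  1-simplices (9): ab, ac, ad, ae, bc, bd, be, cd, ce
  2-simplices (6): abd, abe, acd, ace, bcd, bce

Hence C_0 ≅ Z^5, C_1 ≅ Z^9, C_2 ≅ Z^6.

∂_1: C_1 → C_0 sends each edge [p,q] (with p < q) to q − p.
This gives a 5×9 integer matrix of rank 4; reducing to Smith normal form yields diagonal entries (1,1,1,1).

The boundary map ∂_2: C_2 → C_1 sends each 2-simplex [p,q,r] to [q,r] − [p,r] + [p,q]. For instance
  ∂bcd = cd − bd + bc,
  ∂bce = ce − be + bc.
The resulting 9×6 matrix has rank 5, and its Smith normal form has invariant factors (1,1,1,1,1).

Now H_k = ker ∂_k / im ∂_{k+1}, so:

  H_1: rank ker ∂_1 − rank ∂_2 = (9 − 4) − 5 = 0, and the invariant factors of ∂_2 are all 1, so H_1 = 0.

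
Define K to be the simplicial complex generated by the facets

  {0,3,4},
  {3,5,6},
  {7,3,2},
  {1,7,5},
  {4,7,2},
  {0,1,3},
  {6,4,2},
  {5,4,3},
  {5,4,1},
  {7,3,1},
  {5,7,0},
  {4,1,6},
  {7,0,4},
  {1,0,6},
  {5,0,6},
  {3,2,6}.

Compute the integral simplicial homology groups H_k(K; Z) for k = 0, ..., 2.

Order the vertices as 0 < 1 < 2 < 3 < 4 < 5 < 6 < 7. Listing each simplex with vertices in this order, K has dimension 2 with simplices:

  0-simplices (8): [0], [1], [2], [3], [4], [5], [6], [7]
  1-simplices (24): (24 of them)
  2-simplices (16): [0,1,3], [0,1,6], [0,3,4], [0,4,7], [0,5,6], [0,5,7], [1,3,7], [1,4,5], [1,4,6], [1,5,7], [2,3,6], [2,3,7], [2,4,6], [2,4,7], [3,4,5], [3,5,6]

giving chain groups C_0 ≅ Z^8, C_1 ≅ Z^24, C_2 ≅ Z^16.

Boundary ∂_1: C_1 → C_0 sends each edge [p,q] (with p < q) to q − p. For instance
  ∂[1,3] = [3] − [1].
The 8×24 boundary matrix has rank 7 and Smith normal form diag(1,1,1,1,1,1,1).

Boundary ∂_2: C_2 → C_1 acts by ∂[p,q,r] = [q,r] − [p,r] + [p,q]. For instance
  ∂[2,3,7] = [3,7] − [2,7] + [2,3],
  ∂[2,4,7] = [4,7] − [2,7] + [2,4].
As a 24×16 matrix over Z this has rank 15, with invariant factors (1,1,1,1,1,1,1,1,1,1,1,1,1,1,1).

Now H_k = ker ∂_k / im ∂_{k+1}, so:

  H_0: rank C_0 − rank ∂_1 = 8 − 7 = 1, and the invariant factors of ∂_1 are all 1, so H_0 ≅ Z.
  H_1: rank ker ∂_1 − rank ∂_2 = (24 − 7) − 15 = 2, and the invariant factors of ∂_2 are all 1, so H_1 ≅ Z^2.
  H_2: rank ker ∂_2 − rank ∂_3 = (16 − 15) − 0 = 1, and there is no ∂_3, so H_2 ≅ Z.

(K is a triangulation of the torus T^2.)

H_0 = Z,  H_1 = Z^2,  H_2 = Z.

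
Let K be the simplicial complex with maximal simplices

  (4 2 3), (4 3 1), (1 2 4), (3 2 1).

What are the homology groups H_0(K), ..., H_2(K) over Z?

H_0 ≅ Z,  H_1 = 0,  H_2 ≅ Z.

Order the vertices as 1 < 2 < 3 < 4. Listing each simplex with vertices in this order, K has dimension 2 with simplices:

  0-simplices (4): [1], [2], [3], [4]
  1-simplices (6): [1,2], [1,3], [1,4], [2,3], [2,4], [3,4]
  2-simplices (4): [1,2,3], [1,2,4], [1,3,4], [2,3,4]

Hence C_0 ≅ Z^4, C_1 ≅ Z^6, C_2 ≅ Z^4.

∂_1: C_1 → C_0 is given by ∂[p,q] = [q] − [p]. For instance
  ∂[1,2] = [2] − [1].
The 4×6 boundary matrix has rank 3 and Smith normal form diag(1,1,1).

∂_2: C_2 → C_1 sends each 2-simplex [p,q,r] to [q,r] − [p,r] + [p,q]. For instance
  ∂[1,3,4] = [3,4] − [1,4] + [1,3],
  ∂[1,2,3] = [2,3] − [1,3] + [1,2].
This gives a 6×4 integer matrix of rank 3; reducing to Smith normal form yields diagonal entries (1,1,1).

Computing H_k = (kernel of ∂_k) / (image of ∂_{k+1}):

  H_0: rank C_0 − rank ∂_1 = 4 − 3 = 1, and the invariant factors of ∂_1 are all 1, so H_0 ≅ Z.
  H_1: rank ker ∂_1 − rank ∂_2 = (6 − 3) − 3 = 0, and the invariant factors of ∂_2 are all 1, so H_1 ≅ 0.
  H_2: rank ker ∂_2 − rank ∂_3 = (4 − 3) − 0 = 1, and there is no ∂_3, so H_2 ≅ Z.

As a check, the Euler characteristic is 4 − 6 + 4 = 2, which agrees with 1 − 0 + 1 = 2.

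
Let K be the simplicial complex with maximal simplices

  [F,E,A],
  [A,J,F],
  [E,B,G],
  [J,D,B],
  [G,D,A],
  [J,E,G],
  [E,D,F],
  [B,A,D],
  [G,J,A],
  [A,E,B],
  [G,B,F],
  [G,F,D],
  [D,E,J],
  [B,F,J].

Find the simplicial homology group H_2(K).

H_2 = Z.

K has 7 vertices, 21 edges, 14 triangles.
rank ∂_2 = 13, rank ∂_3 = 0 ⇒ b_2 = 14 − 13 − 0 = 1. So H_2 = Z.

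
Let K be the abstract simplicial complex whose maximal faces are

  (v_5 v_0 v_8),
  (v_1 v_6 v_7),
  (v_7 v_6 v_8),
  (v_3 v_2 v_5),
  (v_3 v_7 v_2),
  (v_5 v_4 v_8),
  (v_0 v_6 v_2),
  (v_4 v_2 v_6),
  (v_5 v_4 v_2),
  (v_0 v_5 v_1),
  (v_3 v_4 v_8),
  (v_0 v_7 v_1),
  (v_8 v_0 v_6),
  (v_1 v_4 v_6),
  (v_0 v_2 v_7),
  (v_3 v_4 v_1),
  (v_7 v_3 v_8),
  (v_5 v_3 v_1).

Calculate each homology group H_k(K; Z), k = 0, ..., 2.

H_0 = Z,  H_1 = Z ⊕ Z/2Z,  H_2 = 0.

Fix the vertex order v_0 < v_1 < v_2 < v_3 < v_4 < v_5 < v_6 < v_7 < v_8 and write every simplex with vertices in increasing order. Then dim K = 2 and the simplices of K are:

  0-simplices (9): [v_0], [v_1], [v_2], [v_3], [v_4], [v_5], [v_6], [v_7], [v_8]
  1-simplices (27): (27 of them)
  2-simplices (18): (18 of them)

giving chain groups C_0 ≅ Z^9, C_1 ≅ Z^27, C_2 ≅ Z^18.

Boundary ∂_1: C_1 → C_0 sends each edge [p,q] (with p < q) to q − p.
The 9×27 boundary matrix has rank 8 and Smith normal form diag(1,1,1,1,1,1,1,1).

Boundary ∂_2: C_2 → C_1 sends each 2-simplex [p,q,r] to [q,r] − [p,r] + [p,q]. For instance
  ∂[v_3,v_7,v_8] = [v_7,v_8] − [v_3,v_8] + [v_3,v_7],
  ∂[v_0,v_2,v_7] = [v_2,v_7] − [v_0,v_7] + [v_0,v_2].
The 27×18 boundary matrix has rank 18 and Smith normal form diag(1,1,1,1,1,1,1,1,1,1,1,1,1,1,1,1,1,2).

Reading off H_k = ker ∂_k / im ∂_{k+1}:

  H_0: rank C_0 − rank ∂_1 = 9 − 8 = 1, and the invariant factors of ∂_1 are all 1, so H_0 ≅ Z.
  H_1: rank ker ∂_1 − rank ∂_2 = (27 − 8) − 18 = 1, and ∂_2 has invariant factor 2 > 1, so H_1 ≅ Z ⊕ Z/2Z.
  H_2: rank ker ∂_2 − rank ∂_3 = (18 − 18) − 0 = 0, and there is no ∂_3, so H_2 ≅ 0.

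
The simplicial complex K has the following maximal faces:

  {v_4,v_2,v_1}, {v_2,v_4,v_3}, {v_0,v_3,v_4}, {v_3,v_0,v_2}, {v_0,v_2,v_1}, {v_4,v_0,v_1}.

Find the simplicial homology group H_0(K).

H_0 ≅ Z.

Order the vertices as v_0 < v_1 < v_2 < v_3 < v_4. Listing each simplex with vertices in this order, K has dimension 2 with simplices:

  0-simplices (5): [v_0], [v_1], [v_2], [v_3], [v_4]
  1-simplices (9): [v_0,v_1], [v_0,v_2], [v_0,v_3], [v_0,v_4], [v_1,v_2], [v_1,v_4], [v_2,v_3], [v_2,v_4], [v_3,v_4]
  2-simplices (6): [v_0,v_1,v_2], [v_0,v_1,v_4], [v_0,v_2,v_3], [v_0,v_3,v_4], [v_1,v_2,v_4], [v_2,v_3,v_4]

Hence C_0 ≅ Z^5, C_1 ≅ Z^9, C_2 ≅ Z^6.

The boundary map ∂_1: C_1 → C_0 sends each edge [p,q] (with p < q) to q − p. For instance
  ∂[v_3,v_4] = [v_4] − [v_3].
As a 5×9 matrix over Z this has rank 4, with invariant factors (1,1,1,1).

Boundary ∂_2: C_2 → C_1 acts by ∂[p,q,r] = [q,r] − [p,r] + [p,q]. For instance
  ∂[v_0,v_2,v_3] = [v_2,v_3] − [v_0,v_3] + [v_0,v_2],
  ∂[v_1,v_2,v_4] = [v_2,v_4] − [v_1,v_4] + [v_1,v_2].
This gives a 9×6 integer matrix of rank 5; reducing to Smith normal form yields diagonal entries (1,1,1,1,1).

Now H_k = ker ∂_k / im ∂_{k+1}, so:

  H_0: rank C_0 − rank ∂_1 = 5 − 4 = 1, and the invariant factors of ∂_1 are all 1, so H_0 ≅ Z.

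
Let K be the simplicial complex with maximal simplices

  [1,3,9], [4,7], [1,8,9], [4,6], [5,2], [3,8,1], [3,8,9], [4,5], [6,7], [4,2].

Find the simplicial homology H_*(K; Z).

Take the total order 1 < 2 < 3 < 4 < 5 < 6 < 7 < 8 < 9 on the vertex set. Then K (dimension 2) consists of the simplices:

  0-simplices (9): [1], [2], [3], [4], [5], [6], [7], [8], [9]
  1-simplices (12): [1,3], [1,8], [1,9], [2,4], [2,5], [3,8], [3,9], [4,5], [4,6], [4,7], [6,7], [8,9]
  2-simplices (4): [1,3,8], [1,3,9], [1,8,9], [3,8,9]

so the chain groups are C_0 ≅ Z^9, C_1 ≅ Z^12, C_2 ≅ Z^4.

The boundary map ∂_1: C_1 → C_0 sends each edge [p,q] (with p < q) to q − p.
The 9×12 boundary matrix has rank 7 and Smith normal form diag(1,1,1,1,1,1,1).

∂_2: C_2 → C_1 acts by ∂[p,q,r] = [q,r] − [p,r] + [p,q]. For instance
  ∂[1,3,9] = [3,9] − [1,9] + [1,3],
  ∂[3,8,9] = [8,9] − [3,9] + [3,8].
The 12×4 boundary matrix has rank 3 and Smith normal form diag(1,1,1).

Reading off H_k = ker ∂_k / im ∂_{k+1}:

  H_0: rank C_0 − rank ∂_1 = 9 − 7 = 2, and the invariant factors of ∂_1 are all 1, so H_0 = Z^2.
  H_1: rank ker ∂_1 − rank ∂_2 = (12 − 7) − 3 = 2, and the invariant factors of ∂_2 are all 1, so H_1 = Z^2.
  H_2: rank ker ∂_2 − rank ∂_3 = (4 − 3) − 0 = 1, and there is no ∂_3, so H_2 = Z.

As a check, the Euler characteristic is 9 − 12 + 4 = 1, which agrees with 2 − 2 + 1 = 1.
(K is a triangulation of the disjoint union of a wedge of 2 circles and the 2-sphere S^2.)

H_0 = Z^2,  H_1 = Z^2,  H_2 = Z.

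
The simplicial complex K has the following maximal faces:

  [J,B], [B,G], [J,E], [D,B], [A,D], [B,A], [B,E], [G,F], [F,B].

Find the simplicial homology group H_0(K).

K has 7 vertices, 9 edges.
rank ∂_0 = 0, rank ∂_1 = 6 ⇒ b_0 = 7 − 0 − 6 = 1; all invariant factors of ∂_1 are 1 so no torsion. So H_0 = Z.

H_0 ≅ Z.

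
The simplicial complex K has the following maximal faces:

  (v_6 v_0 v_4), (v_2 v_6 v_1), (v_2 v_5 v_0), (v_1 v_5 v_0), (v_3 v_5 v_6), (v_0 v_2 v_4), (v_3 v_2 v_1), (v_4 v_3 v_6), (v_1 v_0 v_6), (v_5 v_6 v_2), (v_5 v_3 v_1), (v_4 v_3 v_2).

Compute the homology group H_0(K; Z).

Fix the vertex order v_0 < v_1 < v_2 < v_3 < v_4 < v_5 < v_6 and write every simplex with vertices in increasing order. Then dim K = 2 and the simplices of K are:

  0-simplices (7): [v_0], [v_1], [v_2], [v_3], [v_4], [v_5], [v_6]
  1-simplices (18): (18 of them)
  2-simplices (12): (12 of them)

Hence C_0 ≅ Z^7, C_1 ≅ Z^18, C_2 ≅ Z^12.

∂_1: C_1 → C_0 sends each edge [p,q] (with p < q) to q − p.
This gives a 7×18 integer matrix of rank 6; reducing to Smith normal form yields diagonal entries (1,1,1,1,1,1).

The boundary map ∂_2: C_2 → C_1 maps a triangle to the signed sum of its edges. For instance
  ∂[v_0,v_4,v_6] = [v_4,v_6] − [v_0,v_6] + [v_0,v_4],
  ∂[v_2,v_5,v_6] = [v_5,v_6] − [v_2,v_6] + [v_2,v_5].
As a 18×12 matrix over Z this has rank 12, with invariant factors (1,1,1,1,1,1,1,1,1,1,1,2).

Now H_k = ker ∂_k / im ∂_{k+1}, so:

  H_0: rank C_0 − rank ∂_1 = 7 − 6 = 1, and the invariant factors of ∂_1 are all 1, so H_0 = Z.

H_0 = Z.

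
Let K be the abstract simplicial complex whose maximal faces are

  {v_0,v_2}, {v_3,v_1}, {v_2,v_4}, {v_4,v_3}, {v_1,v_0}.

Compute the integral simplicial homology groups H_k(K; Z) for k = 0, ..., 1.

Take the total order v_0 < v_1 < v_2 < v_3 < v_4 on the vertex set. Then K (dimension 1) consists of the simplices:

  0-simplices (5): [v_0], [v_1], [v_2], [v_3], [v_4]
  1-simplices (5): [v_0,v_1], [v_0,v_2], [v_1,v_3], [v_2,v_4], [v_3,v_4]

Hence C_0 ≅ Z^5, C_1 ≅ Z^5.

Boundary ∂_1: C_1 → C_0 maps an edge to its endpoints' difference, ∂[p,q] = q − p. For instance
  ∂[v_0,v_2] = [v_2] − [v_0].
The resulting 5×5 matrix has rank 4, and its Smith normal form has invariant factors (1,1,1,1).

Computing H_k = (kernel of ∂_k) / (image of ∂_{k+1}):

  H_0: rank C_0 − rank ∂_1 = 5 − 4 = 1, and the invariant factors of ∂_1 are all 1, so H_0 ≅ Z.
  H_1: rank ker ∂_1 − rank ∂_2 = (5 − 4) − 0 = 1, and there is no ∂_2, so H_1 ≅ Z.

H_0 ≅ Z,  H_1 ≅ Z.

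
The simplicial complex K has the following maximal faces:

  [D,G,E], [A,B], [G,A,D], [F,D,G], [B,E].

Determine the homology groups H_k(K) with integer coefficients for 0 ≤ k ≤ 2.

We work with the vertex ordering A < B < D < E < F < G. The simplices of K, each written with vertices in increasing order, are:

  0-simplices (6): A, B, D, E, F, G
  1-simplices (9): AB, AD, AG, BE, DE, DF, DG, EG, FG
  2-simplices (3): ADG, DEG, DFG

so the chain groups are C_0 ≅ Z^6, C_1 ≅ Z^9, C_2 ≅ Z^3.

∂_1: C_1 → C_0 maps an edge to its endpoints' difference, ∂[p,q] = q − p.
This gives a 6×9 integer matrix of rank 5; reducing to Smith normal form yields diagonal entries (1,1,1,1,1).

Boundary ∂_2: C_2 → C_1 acts by ∂[p,q,r] = [q,r] − [p,r] + [p,q]. For instance
  ∂DFG = FG − DG + DF,
  ∂ADG = DG − AG + AD.
The 9×3 boundary matrix has rank 3 and Smith normal form diag(1,1,1).

From H_k ≅ ker(∂_k) / im(∂_{k+1}) we obtain:

  H_0: rank C_0 − rank ∂_1 = 6 − 5 = 1, and the invariant factors of ∂_1 are all 1, so H_0 = Z.
  H_1: rank ker ∂_1 − rank ∂_2 = (9 − 5) − 3 = 1, and the invariant factors of ∂_2 are all 1, so H_1 = Z.
  H_2: rank ker ∂_2 − rank ∂_3 = (3 − 3) − 0 = 0, and there is no ∂_3, so H_2 = 0.

As a check, the Euler characteristic is 6 − 9 + 3 = 0, which agrees with 1 − 1 + 0 = 0.

H_0 ≅ Z,  H_1 ≅ Z,  H_2 = 0.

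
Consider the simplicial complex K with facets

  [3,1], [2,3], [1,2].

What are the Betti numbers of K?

K has 3 vertices, 3 edges.
rank ∂_0 = 0, rank ∂_1 = 2 ⇒ b_0 = 3 − 0 − 2 = 1; all invariant factors of ∂_1 are 1 so no torsion. So H_0 ≅ Z.
rank ∂_1 = 2, rank ∂_2 = 0 ⇒ b_1 = 3 − 2 − 0 = 1. So H_1 ≅ Z.

b_0 = 1, b_1 = 1.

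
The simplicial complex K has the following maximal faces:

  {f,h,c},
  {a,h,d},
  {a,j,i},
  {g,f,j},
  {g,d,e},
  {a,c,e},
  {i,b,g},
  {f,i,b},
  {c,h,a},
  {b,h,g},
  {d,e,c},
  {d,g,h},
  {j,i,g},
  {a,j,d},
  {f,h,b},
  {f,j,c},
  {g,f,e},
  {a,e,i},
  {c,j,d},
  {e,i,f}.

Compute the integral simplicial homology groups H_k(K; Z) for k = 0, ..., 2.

K has 10 vertices, 30 edges, 20 triangles.
rank ∂_0 = 0, rank ∂_1 = 9 ⇒ b_0 = 10 − 0 − 9 = 1; all invariant factors of ∂_1 are 1 so no torsion. So H_0 = Z.
rank ∂_1 = 9, rank ∂_2 = 20 ⇒ b_1 = 30 − 9 − 20 = 1; ∂_2 has invariant factor(s) [2] giving torsion. So H_1 = Z × Z/2.
rank ∂_2 = 20, rank ∂_3 = 0 ⇒ b_2 = 20 − 20 − 0 = 0. So H_2 = 0.

H_0 = Z,  H_1 = Z × Z/2,  H_2 = 0.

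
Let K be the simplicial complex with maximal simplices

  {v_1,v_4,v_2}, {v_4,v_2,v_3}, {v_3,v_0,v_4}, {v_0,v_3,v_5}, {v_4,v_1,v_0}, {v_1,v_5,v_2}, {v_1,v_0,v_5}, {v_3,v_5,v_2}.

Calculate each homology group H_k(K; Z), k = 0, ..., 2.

Order the vertices as v_0 < v_1 < v_2 < v_3 < v_4 < v_5. Listing each simplex with vertices in this order, K has dimension 2 with simplices:

  0-simplices (6): [v_0], [v_1], [v_2], [v_3], [v_4], [v_5]
  1-simplices (12): [v_0,v_1], [v_0,v_3], [v_0,v_4], [v_0,v_5], [v_1,v_2], [v_1,v_4], [v_1,v_5], [v_2,v_3], [v_2,v_4], [v_2,v_5], [v_3,v_4], [v_3,v_5]
  2-simplices (8): [v_0,v_1,v_4], [v_0,v_1,v_5], [v_0,v_3,v_4], [v_0,v_3,v_5], [v_1,v_2,v_4], [v_1,v_2,v_5], [v_2,v_3,v_4], [v_2,v_3,v_5]

so the chain groups are C_0 ≅ Z^6, C_1 ≅ Z^12, C_2 ≅ Z^8.

Boundary ∂_1: C_1 → C_0 sends each edge [p,q] (with p < q) to q − p.
This gives a 6×12 integer matrix of rank 5; reducing to Smith normal form yields diagonal entries (1,1,1,1,1).

The boundary map ∂_2: C_2 → C_1 acts by ∂[p,q,r] = [q,r] − [p,r] + [p,q]. For instance
  ∂[v_0,v_3,v_5] = [v_3,v_5] − [v_0,v_5] + [v_0,v_3],
  ∂[v_0,v_3,v_4] = [v_3,v_4] − [v_0,v_4] + [v_0,v_3].
As a 12×8 matrix over Z this has rank 7, with invariant factors (1,1,1,1,1,1,1).

Now H_k = ker ∂_k / im ∂_{k+1}, so:

  H_0: rank C_0 − rank ∂_1 = 6 − 5 = 1, and the invariant factors of ∂_1 are all 1, so H_0 = Z.
  H_1: rank ker ∂_1 − rank ∂_2 = (12 − 5) − 7 = 0, and the invariant factors of ∂_2 are all 1, so H_1 = 0.
  H_2: rank ker ∂_2 − rank ∂_3 = (8 − 7) − 0 = 1, and there is no ∂_3, so H_2 = Z.

H_0 = Z,  H_1 = 0,  H_2 = Z.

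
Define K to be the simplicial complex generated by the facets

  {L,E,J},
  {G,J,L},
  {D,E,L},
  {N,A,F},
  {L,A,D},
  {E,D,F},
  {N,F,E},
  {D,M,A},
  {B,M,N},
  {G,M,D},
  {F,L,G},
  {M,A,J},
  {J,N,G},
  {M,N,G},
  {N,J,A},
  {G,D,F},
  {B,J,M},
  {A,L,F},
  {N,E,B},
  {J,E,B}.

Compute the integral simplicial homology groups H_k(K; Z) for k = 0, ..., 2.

Take the total order A < B < D < E < F < G < J < L < M < N on the vertex set. Then K (dimension 2) consists of the simplices:

  0-simplices (10): A, B, D, E, F, G, J, L, M, N
  1-simplices (30): AD, AF, AJ, AL, AM, AN, BE, BJ, BM, BN, DE, DF, DG, DL, DM, EF, EJ, EL, EN, FG, FL, FN, GJ, GL, GM, GN, JL, JM, JN, MN
  2-simplices (20): ADL, ADM, AFL, AFN, AJM, AJN, BEJ, BEN, BJM, BMN, DEF, DEL, DFG, DGM, EFN, EJL, FGL, GJL, GJN, GMN

Hence C_0 ≅ Z^10, C_1 ≅ Z^30, C_2 ≅ Z^20.

The boundary map ∂_1: C_1 → C_0 sends each edge [p,q] (with p < q) to q − p. For instance
  ∂EF = F − E.
The resulting 10×30 matrix has rank 9, and its Smith normal form has invariant factors (1,1,1,1,1,1,1,1,1).

Boundary ∂_2: C_2 → C_1 maps a triangle to the signed sum of its edges. For instance
  ∂AJM = JM − AM + AJ,
  ∂AFL = FL − AL + AF.
This gives a 30×20 integer matrix of rank 20; reducing to Smith normal form yields diagonal entries (1,1,1,1,1,1,1,1,1,1,1,1,1,1,1,1,1,1,1,2).

Now H_k = ker ∂_k / im ∂_{k+1}, so:

  H_0: rank C_0 − rank ∂_1 = 10 − 9 = 1, and the invariant factors of ∂_1 are all 1, so H_0 ≅ Z.
  H_1: rank ker ∂_1 − rank ∂_2 = (30 − 9) − 20 = 1, and ∂_2 has invariant factor 2 > 1, so H_1 ≅ Z × Z/2.
  H_2: rank ker ∂_2 − rank ∂_3 = (20 − 20) − 0 = 0, and there is no ∂_3, so H_2 ≅ 0.

As a check, the Euler characteristic is 10 − 30 + 20 = 0, which agrees with 1 − 1 + 0 = 0.
(K is a triangulation of the Klein bottle.)

H_0 = Z,  H_1 = Z × Z/2,  H_2 = 0.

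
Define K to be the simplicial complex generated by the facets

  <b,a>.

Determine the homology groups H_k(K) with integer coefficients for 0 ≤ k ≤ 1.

Fix the vertex order a < b and write every simplex with vertices in increasing order. Then dim K = 1 and the simplices of K are:

  0-simplices (2): a, b
  1-simplices (1): ab

so the chain groups are C_0 ≅ Z^2, C_1 ≅ Z^1.

Boundary ∂_1: C_1 → C_0 sends each edge [p,q] (with p < q) to q − p.
This gives a 2×1 integer matrix of rank 1; reducing to Smith normal form yields diagonal entries (1).

Reading off H_k = ker ∂_k / im ∂_{k+1}:

  H_0: rank C_0 − rank ∂_1 = 2 − 1 = 1, and the invariant factors of ∂_1 are all 1, so H_0 = Z.
  H_1: rank ker ∂_1 − rank ∂_2 = (1 − 1) − 0 = 0, and there is no ∂_2, so H_1 = 0.

As a check, the Euler characteristic is 2 − 1 = 1, which agrees with 1 − 0 = 1.

H_0 ≅ Z,  H_1 = 0.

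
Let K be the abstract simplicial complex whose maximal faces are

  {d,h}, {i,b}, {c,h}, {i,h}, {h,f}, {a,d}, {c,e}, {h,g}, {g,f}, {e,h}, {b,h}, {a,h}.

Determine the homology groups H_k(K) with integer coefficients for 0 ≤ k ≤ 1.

H_0 = Z,  H_1 = Z^4.

Order the vertices as a < b < c < d < e < f < g < h < i. Listing each simplex with vertices in this order, K has dimension 1 with simplices:

  0-simplices (9): a, b, c, d, e, f, g, h, i
  1-simplices (12): ad, ah, bh, bi, ce, ch, dh, eh, fg, fh, gh, hi

giving chain groups C_0 ≅ Z^9, C_1 ≅ Z^12.

The boundary map ∂_1: C_1 → C_0 sends each edge [p,q] (with p < q) to q − p. For instance
  ∂ad = d − a.
As a 9×12 matrix over Z this has rank 8, with invariant factors (1,1,1,1,1,1,1,1).

Reading off H_k = ker ∂_k / im ∂_{k+1}:

  H_0: rank C_0 − rank ∂_1 = 9 − 8 = 1, and the invariant factors of ∂_1 are all 1, so H_0 ≅ Z.
  H_1: rank ker ∂_1 − rank ∂_2 = (12 − 8) − 0 = 4, and there is no ∂_2, so H_1 ≅ Z^4.

(K is a triangulation of a wedge of 4 circles.)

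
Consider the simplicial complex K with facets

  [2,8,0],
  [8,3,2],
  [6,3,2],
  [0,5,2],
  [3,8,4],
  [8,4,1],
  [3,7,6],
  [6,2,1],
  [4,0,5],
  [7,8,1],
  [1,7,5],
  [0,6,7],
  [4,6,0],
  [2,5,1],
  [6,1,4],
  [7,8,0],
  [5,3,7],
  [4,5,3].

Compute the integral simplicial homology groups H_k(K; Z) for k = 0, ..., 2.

Fix the vertex order 0 < 1 < 2 < 3 < 4 < 5 < 6 < 7 < 8 and write every simplex with vertices in increasing order. Then dim K = 2 and the simplices of K are:

  0-simplices (9): [0], [1], [2], [3], [4], [5], [6], [7], [8]
  1-simplices (27): (27 of them)
  2-simplices (18): [0,2,5], [0,2,8], [0,4,5], [0,4,6], [0,6,7], [0,7,8], [1,2,5], [1,2,6], [1,4,6], [1,4,8], [1,5,7], [1,7,8], [2,3,6], [2,3,8], [3,4,5], [3,4,8], [3,5,7], [3,6,7]

giving chain groups C_0 ≅ Z^9, C_1 ≅ Z^27, C_2 ≅ Z^18.

∂_1: C_1 → C_0 maps an edge to its endpoints' difference, ∂[p,q] = q − p.
The 9×27 boundary matrix has rank 8 and Smith normal form diag(1,1,1,1,1,1,1,1).

The boundary map ∂_2: C_2 → C_1 maps a triangle to the signed sum of its edges. For instance
  ∂[2,3,6] = [3,6] − [2,6] + [2,3],
  ∂[3,6,7] = [6,7] − [3,7] + [3,6].
This gives a 27×18 integer matrix of rank 17; reducing to Smith normal form yields diagonal entries (1,1,1,1,1,1,1,1,1,1,1,1,1,1,1,1,1).

Reading off H_k = ker ∂_k / im ∂_{k+1}:

  H_0: rank C_0 − rank ∂_1 = 9 − 8 = 1, and the invariant factors of ∂_1 are all 1, so H_0 ≅ Z.
  H_1: rank ker ∂_1 − rank ∂_2 = (27 − 8) − 17 = 2, and the invariant factors of ∂_2 are all 1, so H_1 ≅ Z^2.
  H_2: rank ker ∂_2 − rank ∂_3 = (18 − 17) − 0 = 1, and there is no ∂_3, so H_2 ≅ Z.

(K is a triangulation of the torus T^2.)

H_0 = Z,  H_1 = Z^2,  H_2 = Z.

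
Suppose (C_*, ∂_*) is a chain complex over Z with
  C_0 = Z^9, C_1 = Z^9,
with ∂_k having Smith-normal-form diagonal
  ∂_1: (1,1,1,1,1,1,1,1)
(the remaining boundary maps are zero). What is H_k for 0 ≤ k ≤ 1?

H_0 ≅ Z,  H_1 ≅ Z.

H_0: b_0 = 9 − 0 − 8 = 1; torsion from ∂_1 factors > 1: none. So H_0 ≅ Z.
H_1: b_1 = 9 − 8 − 0 = 1; torsion from ∂_2 factors > 1: none. So H_1 ≅ Z.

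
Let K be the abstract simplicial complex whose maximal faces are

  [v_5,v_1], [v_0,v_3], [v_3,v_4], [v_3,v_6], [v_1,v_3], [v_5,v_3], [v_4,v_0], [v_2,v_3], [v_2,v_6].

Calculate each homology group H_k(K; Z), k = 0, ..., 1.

H_0 ≅ Z,  H_1 ≅ Z^3.

Order the vertices as v_0 < v_1 < v_2 < v_3 < v_4 < v_5 < v_6. Listing each simplex with vertices in this order, K has dimension 1 with simplices:

  0-simplices (7): [v_0], [v_1], [v_2], [v_3], [v_4], [v_5], [v_6]
  1-simplices (9): [v_0,v_3], [v_0,v_4], [v_1,v_3], [v_1,v_5], [v_2,v_3], [v_2,v_6], [v_3,v_4], [v_3,v_5], [v_3,v_6]

so the chain groups are C_0 ≅ Z^7, C_1 ≅ Z^9.

Boundary ∂_1: C_1 → C_0 sends each edge [p,q] (with p < q) to q − p.
The 7×9 boundary matrix has rank 6 and Smith normal form diag(1,1,1,1,1,1).

Reading off H_k = ker ∂_k / im ∂_{k+1}:

  H_0: rank C_0 − rank ∂_1 = 7 − 6 = 1, and the invariant factors of ∂_1 are all 1, so H_0 = Z.
  H_1: rank ker ∂_1 − rank ∂_2 = (9 − 6) − 0 = 3, and there is no ∂_2, so H_1 = Z^3.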